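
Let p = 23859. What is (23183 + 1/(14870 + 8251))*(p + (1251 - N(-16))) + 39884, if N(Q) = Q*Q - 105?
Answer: 13379299178060/23121 ≈ 5.7866e+8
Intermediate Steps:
N(Q) = -105 + Q² (N(Q) = Q² - 105 = -105 + Q²)
(23183 + 1/(14870 + 8251))*(p + (1251 - N(-16))) + 39884 = (23183 + 1/(14870 + 8251))*(23859 + (1251 - (-105 + (-16)²))) + 39884 = (23183 + 1/23121)*(23859 + (1251 - (-105 + 256))) + 39884 = (23183 + 1/23121)*(23859 + (1251 - 1*151)) + 39884 = 536014144*(23859 + (1251 - 151))/23121 + 39884 = 536014144*(23859 + 1100)/23121 + 39884 = (536014144/23121)*24959 + 39884 = 13378377020096/23121 + 39884 = 13379299178060/23121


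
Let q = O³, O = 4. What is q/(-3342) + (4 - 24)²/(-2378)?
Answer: -372248/1986819 ≈ -0.18736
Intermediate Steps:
q = 64 (q = 4³ = 64)
q/(-3342) + (4 - 24)²/(-2378) = 64/(-3342) + (4 - 24)²/(-2378) = 64*(-1/3342) + (-20)²*(-1/2378) = -32/1671 + 400*(-1/2378) = -32/1671 - 200/1189 = -372248/1986819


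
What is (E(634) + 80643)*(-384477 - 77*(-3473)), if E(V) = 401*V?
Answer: -39199362112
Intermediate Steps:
(E(634) + 80643)*(-384477 - 77*(-3473)) = (401*634 + 80643)*(-384477 - 77*(-3473)) = (254234 + 80643)*(-384477 + 267421) = 334877*(-117056) = -39199362112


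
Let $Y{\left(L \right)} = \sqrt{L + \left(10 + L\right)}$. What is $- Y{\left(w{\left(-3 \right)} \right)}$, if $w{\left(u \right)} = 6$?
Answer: $- \sqrt{22} \approx -4.6904$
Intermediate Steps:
$Y{\left(L \right)} = \sqrt{10 + 2 L}$
$- Y{\left(w{\left(-3 \right)} \right)} = - \sqrt{10 + 2 \cdot 6} = - \sqrt{10 + 12} = - \sqrt{22}$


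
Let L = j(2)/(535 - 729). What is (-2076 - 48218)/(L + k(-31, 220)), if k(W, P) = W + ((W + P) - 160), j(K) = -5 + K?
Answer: 9757036/385 ≈ 25343.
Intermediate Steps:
L = 3/194 (L = (-5 + 2)/(535 - 729) = -3/(-194) = -3*(-1/194) = 3/194 ≈ 0.015464)
k(W, P) = -160 + P + 2*W (k(W, P) = W + ((P + W) - 160) = W + (-160 + P + W) = -160 + P + 2*W)
(-2076 - 48218)/(L + k(-31, 220)) = (-2076 - 48218)/(3/194 + (-160 + 220 + 2*(-31))) = -50294/(3/194 + (-160 + 220 - 62)) = -50294/(3/194 - 2) = -50294/(-385/194) = -50294*(-194/385) = 9757036/385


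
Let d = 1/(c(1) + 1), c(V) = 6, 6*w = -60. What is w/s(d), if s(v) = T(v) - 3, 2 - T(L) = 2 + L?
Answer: 35/11 ≈ 3.1818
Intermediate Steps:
T(L) = -L (T(L) = 2 - (2 + L) = 2 + (-2 - L) = -L)
w = -10 (w = (⅙)*(-60) = -10)
d = ⅐ (d = 1/(6 + 1) = 1/7 = ⅐ ≈ 0.14286)
s(v) = -3 - v (s(v) = -v - 3 = -3 - v)
w/s(d) = -10/(-3 - 1*⅐) = -10/(-3 - ⅐) = -10/(-22/7) = -10*(-7/22) = 35/11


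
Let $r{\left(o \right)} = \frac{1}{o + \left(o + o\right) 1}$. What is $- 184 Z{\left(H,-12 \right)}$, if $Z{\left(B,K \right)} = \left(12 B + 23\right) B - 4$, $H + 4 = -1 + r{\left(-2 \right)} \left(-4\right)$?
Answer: $- \frac{67160}{3} \approx -22387.0$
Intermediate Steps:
$r{\left(o \right)} = \frac{1}{3 o}$ ($r{\left(o \right)} = \frac{1}{o + 2 o 1} = \frac{1}{o + 2 o} = \frac{1}{3 o}$)
$H = - \frac{13}{3}$ ($H = -4 - \left(1 - \frac{1}{3 \left(-2\right)} \left(-4\right)\right) = -4 - \left(1 - \frac{1}{3} \left(- \frac{1}{2}\right) \left(-4\right)\right) = -4 - \frac{1}{3} = - \frac{13}{3} \approx -4.3333$)
$Z{\left(B,K \right)} = -4 + B \left(23 + 12 B\right)$ ($Z{\left(B,K \right)} = \left(23 + 12 B\right) B - 4 = B \left(23 + 12 B\right) - 4 = -4 + B \left(23 + 12 B\right)$)
$- 184 Z{\left(H,-12 \right)} = - 184 \left(-4 + 12 \left(- \frac{13}{3}\right)^{2} + 23 \left(- \frac{13}{3}\right)\right) = - 184 \left(-4 + 12 \cdot \frac{169}{9} - \frac{299}{3}\right) = - 184 \left(-4 + \frac{676}{3} - \frac{299}{3}\right) = \left(-184\right) \frac{365}{3} = - \frac{67160}{3}$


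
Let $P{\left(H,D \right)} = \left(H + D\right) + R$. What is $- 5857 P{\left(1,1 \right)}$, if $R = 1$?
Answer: $-17571$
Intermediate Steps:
$P{\left(H,D \right)} = 1 + D + H$ ($P{\left(H,D \right)} = \left(H + D\right) + 1 = \left(D + H\right) + 1 = 1 + D + H$)
$- 5857 P{\left(1,1 \right)} = - 5857 \left(1 + 1 + 1\right) = \left(-5857\right) 3 = -17571$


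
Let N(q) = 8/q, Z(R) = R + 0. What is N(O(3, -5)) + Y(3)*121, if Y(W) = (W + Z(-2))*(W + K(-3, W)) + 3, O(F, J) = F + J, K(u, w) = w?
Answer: 1085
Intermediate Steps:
Z(R) = R
Y(W) = 3 + 2*W*(-2 + W) (Y(W) = (W - 2)*(W + W) + 3 = (-2 + W)*(2*W) + 3 = 2*W*(-2 + W) + 3 = 3 + 2*W*(-2 + W))
N(O(3, -5)) + Y(3)*121 = 8/(3 - 5) + (3 - 4*3 + 2*3²)*121 = 8/(-2) + (3 - 12 + 2*9)*121 = 8*(-½) + (3 - 12 + 18)*121 = -4 + 9*121 = -4 + 1089 = 1085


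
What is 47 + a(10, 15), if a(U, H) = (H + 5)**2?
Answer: 447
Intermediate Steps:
a(U, H) = (5 + H)**2
47 + a(10, 15) = 47 + (5 + 15)**2 = 47 + 20**2 = 47 + 400 = 447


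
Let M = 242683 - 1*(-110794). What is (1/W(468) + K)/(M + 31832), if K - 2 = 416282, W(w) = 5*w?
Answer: 974104561/901623060 ≈ 1.0804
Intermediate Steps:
K = 416284 (K = 2 + 416282 = 416284)
M = 353477 (M = 242683 + 110794 = 353477)
(1/W(468) + K)/(M + 31832) = (1/(5*468) + 416284)/(353477 + 31832) = (1/2340 + 416284)/385309 = (1/2340 + 416284)*(1/385309) = (974104561/2340)*(1/385309) = 974104561/901623060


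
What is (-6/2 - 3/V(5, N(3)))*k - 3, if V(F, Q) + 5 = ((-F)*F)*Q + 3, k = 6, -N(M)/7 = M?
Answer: -11001/523 ≈ -21.034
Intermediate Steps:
N(M) = -7*M
V(F, Q) = -2 - Q*F² (V(F, Q) = -5 + (((-F)*F)*Q + 3) = -5 + ((-F²)*Q + 3) = -5 + (-Q*F² + 3) = -5 + (3 - Q*F²) = -2 - Q*F²)
(-6/2 - 3/V(5, N(3)))*k - 3 = (-6/2 - 3/(-2 - 1*(-7*3)*5²))*6 - 3 = (-6*½ - 3/(-2 - 1*(-21)*25))*6 - 3 = (-3 - 3/(-2 + 525))*6 - 3 = (-3 - 3/523)*6 - 3 = -1572/523*6 - 3 = -9432/523 - 3 = -11001/523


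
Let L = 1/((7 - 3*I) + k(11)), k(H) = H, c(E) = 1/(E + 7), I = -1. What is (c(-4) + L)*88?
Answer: 704/21 ≈ 33.524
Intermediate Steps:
c(E) = 1/(7 + E)
L = 1/21 (L = 1/((7 - 3*(-1)) + 11) = 1/((7 + 3) + 11) = 1/(10 + 11) = 1/21 ≈ 0.047619)
(c(-4) + L)*88 = (1/(7 - 4) + 1/21)*88 = (1/3 + 1/21)*88 = (⅓ + 1/21)*88 = (8/21)*88 = 704/21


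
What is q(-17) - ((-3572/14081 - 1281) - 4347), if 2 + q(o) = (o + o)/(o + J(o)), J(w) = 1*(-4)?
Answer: 1664167592/295701 ≈ 5627.9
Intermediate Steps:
J(w) = -4
q(o) = -2 + 2*o/(-4 + o) (q(o) = -2 + (o + o)/(o - 4) = -2 + (2*o)/(-4 + o) = -2 + 2*o/(-4 + o))
q(-17) - ((-3572/14081 - 1281) - 4347) = 8/(-4 - 17) - ((-3572/14081 - 1281) - 4347) = 8/(-21) - ((-3572*1/14081 - 1281) - 4347) = 8*(-1/21) - ((-3572/14081 - 1281) - 4347) = -8/21 - (-18041333/14081 - 4347) = -8/21 - 1*(-79251440/14081) = -8/21 + 79251440/14081 = 1664167592/295701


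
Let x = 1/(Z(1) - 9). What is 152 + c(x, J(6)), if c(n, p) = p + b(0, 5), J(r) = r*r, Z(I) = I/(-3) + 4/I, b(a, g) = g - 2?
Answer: 191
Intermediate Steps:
b(a, g) = -2 + g
Z(I) = 4/I - I/3 (Z(I) = I*(-⅓) + 4/I = -I/3 + 4/I = 4/I - I/3)
J(r) = r²
x = -3/16 (x = 1/((4/1 - ⅓*1) - 9) = 1/((4*1 - ⅓) - 9) = 1/((4 - ⅓) - 9) = 1/(11/3 - 9) = 1/(-16/3) = -3/16 ≈ -0.18750)
c(n, p) = 3 + p (c(n, p) = p + (-2 + 5) = p + 3 = 3 + p)
152 + c(x, J(6)) = 152 + (3 + 6²) = 152 + (3 + 36) = 152 + 39 = 191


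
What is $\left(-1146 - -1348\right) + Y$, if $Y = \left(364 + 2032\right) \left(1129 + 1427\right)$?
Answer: $6124378$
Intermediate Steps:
$Y = 6124176$ ($Y = 2396 \cdot 2556 = 6124176$)
$\left(-1146 - -1348\right) + Y = \left(-1146 - -1348\right) + 6124176 = \left(-1146 + 1348\right) + 6124176 = 202 + 6124176 = 6124378$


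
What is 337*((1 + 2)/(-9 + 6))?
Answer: -337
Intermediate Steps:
337*((1 + 2)/(-9 + 6)) = 337*(3/(-3)) = 337*(3*(-⅓)) = 337*(-1) = -337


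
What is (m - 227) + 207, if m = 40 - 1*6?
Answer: 14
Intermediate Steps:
m = 34 (m = 40 - 6 = 34)
(m - 227) + 207 = (34 - 227) + 207 = -193 + 207 = 14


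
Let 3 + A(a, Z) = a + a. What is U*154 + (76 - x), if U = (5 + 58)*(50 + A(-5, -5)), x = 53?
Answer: 358997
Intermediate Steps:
A(a, Z) = -3 + 2*a (A(a, Z) = -3 + (a + a) = -3 + 2*a)
U = 2331 (U = (5 + 58)*(50 + (-3 + 2*(-5))) = 63*(50 + (-3 - 10)) = 63*(50 - 13) = 63*37 = 2331)
U*154 + (76 - x) = 2331*154 + (76 - 1*53) = 358974 + (76 - 53) = 358974 + 23 = 358997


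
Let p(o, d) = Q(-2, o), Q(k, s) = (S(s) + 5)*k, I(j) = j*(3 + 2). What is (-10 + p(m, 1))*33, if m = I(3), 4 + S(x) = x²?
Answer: -15246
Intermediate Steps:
S(x) = -4 + x²
I(j) = 5*j (I(j) = j*5 = 5*j)
Q(k, s) = k*(1 + s²) (Q(k, s) = ((-4 + s²) + 5)*k = (1 + s²)*k = k*(1 + s²))
m = 15 (m = 5*3 = 15)
p(o, d) = -2 - 2*o² (p(o, d) = -2*(1 + o²) = -2 - 2*o²)
(-10 + p(m, 1))*33 = (-10 + (-2 - 2*15²))*33 = (-10 + (-2 - 2*225))*33 = (-10 + (-2 - 450))*33 = (-10 - 452)*33 = -462*33 = -15246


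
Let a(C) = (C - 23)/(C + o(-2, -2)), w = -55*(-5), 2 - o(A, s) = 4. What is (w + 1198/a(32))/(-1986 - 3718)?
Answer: -12805/17112 ≈ -0.74831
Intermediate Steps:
o(A, s) = -2 (o(A, s) = 2 - 1*4 = 2 - 4 = -2)
w = 275 (w = -11*(-25) = 275)
a(C) = (-23 + C)/(-2 + C) (a(C) = (C - 23)/(C - 2) = (-23 + C)/(-2 + C))
(w + 1198/a(32))/(-1986 - 3718) = (275 + 1198/(((-23 + 32)/(-2 + 32))))/(-1986 - 3718) = (275 + 1198/((9/30)))/(-5704) = (275 + 1198/(((1/30)*9)))*(-1/5704) = (275 + 1198/(3/10))*(-1/5704) = (275 + 1198*(10/3))*(-1/5704) = (275 + 11980/3)*(-1/5704) = (12805/3)*(-1/5704) = -12805/17112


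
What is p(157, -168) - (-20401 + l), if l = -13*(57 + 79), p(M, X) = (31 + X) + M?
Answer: 22189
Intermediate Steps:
p(M, X) = 31 + M + X
l = -1768 (l = -13*136 = -1768)
p(157, -168) - (-20401 + l) = (31 + 157 - 168) - (-20401 - 1768) = 20 - 1*(-22169) = 20 + 22169 = 22189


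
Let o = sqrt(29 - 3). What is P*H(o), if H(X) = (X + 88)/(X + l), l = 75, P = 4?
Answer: 26296/5599 - 52*sqrt(26)/5599 ≈ 4.6492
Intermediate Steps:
o = sqrt(26) ≈ 5.0990
H(X) = (88 + X)/(75 + X) (H(X) = (X + 88)/(X + 75) = (88 + X)/(75 + X))
P*H(o) = 4*((88 + sqrt(26))/(75 + sqrt(26))) = 4*(88 + sqrt(26))/(75 + sqrt(26))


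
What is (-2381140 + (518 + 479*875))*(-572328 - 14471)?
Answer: 1151004478103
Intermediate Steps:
(-2381140 + (518 + 479*875))*(-572328 - 14471) = (-2381140 + (518 + 419125))*(-586799) = (-2381140 + 419643)*(-586799) = -1961497*(-586799) = 1151004478103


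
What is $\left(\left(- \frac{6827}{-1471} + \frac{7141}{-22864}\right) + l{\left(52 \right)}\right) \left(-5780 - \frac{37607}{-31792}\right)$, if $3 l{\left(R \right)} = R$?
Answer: $- \frac{133850997833909389}{1069258555648} \approx -1.2518 \cdot 10^{5}$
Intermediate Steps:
$l{\left(R \right)} = \frac{R}{3}$
$\left(\left(- \frac{6827}{-1471} + \frac{7141}{-22864}\right) + l{\left(52 \right)}\right) \left(-5780 - \frac{37607}{-31792}\right) = \left(\left(- \frac{6827}{-1471} + \frac{7141}{-22864}\right) + \frac{1}{3} \cdot 52\right) \left(-5780 - \frac{37607}{-31792}\right) = \left(\left(\left(-6827\right) \left(- \frac{1}{1471}\right) + 7141 \left(- \frac{1}{22864}\right)\right) + \frac{52}{3}\right) \left(-5780 - - \frac{37607}{31792}\right) = \left(\left(\frac{6827}{1471} - \frac{7141}{22864}\right) + \frac{52}{3}\right) \left(-5780 + \frac{37607}{31792}\right) = \left(\frac{145588117}{33632944} + \frac{52}{3}\right) \left(- \frac{183720153}{31792}\right) = \frac{2185677439}{100898832} \left(- \frac{183720153}{31792}\right) = - \frac{133850997833909389}{1069258555648}$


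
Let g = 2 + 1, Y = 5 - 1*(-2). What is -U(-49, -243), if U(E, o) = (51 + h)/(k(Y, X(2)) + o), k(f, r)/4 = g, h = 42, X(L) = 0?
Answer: 31/77 ≈ 0.40260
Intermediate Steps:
Y = 7 (Y = 5 + 2 = 7)
g = 3
k(f, r) = 12 (k(f, r) = 4*3 = 12)
U(E, o) = 93/(12 + o) (U(E, o) = (51 + 42)/(12 + o) = 93/(12 + o))
-U(-49, -243) = -93/(12 - 243) = -93/(-231) = -93*(-1)/231 = -1*(-31/77) = 31/77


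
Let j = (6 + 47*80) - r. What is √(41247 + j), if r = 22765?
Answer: 6*√618 ≈ 149.16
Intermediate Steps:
j = -18999 (j = (6 + 47*80) - 1*22765 = (6 + 3760) - 22765 = 3766 - 22765 = -18999)
√(41247 + j) = √(41247 - 18999) = √22248 = 6*√618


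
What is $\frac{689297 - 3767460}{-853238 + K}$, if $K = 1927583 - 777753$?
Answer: $- \frac{3078163}{296592} \approx -10.378$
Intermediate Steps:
$K = 1149830$ ($K = 1927583 - 777753 = 1149830$)
$\frac{689297 - 3767460}{-853238 + K} = \frac{689297 - 3767460}{-853238 + 1149830} = - \frac{3078163}{296592}$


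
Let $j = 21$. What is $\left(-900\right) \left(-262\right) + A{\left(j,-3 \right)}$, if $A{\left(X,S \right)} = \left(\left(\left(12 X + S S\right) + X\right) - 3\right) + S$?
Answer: $236076$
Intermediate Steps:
$A{\left(X,S \right)} = -3 + S + S^{2} + 13 X$ ($A{\left(X,S \right)} = \left(\left(\left(12 X + S^{2}\right) + X\right) - 3\right) + S = \left(\left(\left(S^{2} + 12 X\right) + X\right) - 3\right) + S = \left(\left(S^{2} + 13 X\right) - 3\right) + S = \left(-3 + S^{2} + 13 X\right) + S = -3 + S + S^{2} + 13 X$)
$\left(-900\right) \left(-262\right) + A{\left(j,-3 \right)} = \left(-900\right) \left(-262\right) + \left(-3 - 3 + \left(-3\right)^{2} + 13 \cdot 21\right) = 235800 + \left(-3 - 3 + 9 + 273\right) = 235800 + 276 = 236076$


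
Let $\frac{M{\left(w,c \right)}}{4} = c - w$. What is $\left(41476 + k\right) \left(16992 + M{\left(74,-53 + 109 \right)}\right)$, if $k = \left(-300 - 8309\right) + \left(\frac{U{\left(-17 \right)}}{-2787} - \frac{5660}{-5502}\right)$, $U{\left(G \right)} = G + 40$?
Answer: $\frac{473760618550080}{851893} \approx 5.5613 \cdot 10^{8}$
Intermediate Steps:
$U{\left(G \right)} = 40 + G$
$k = - \frac{21999232532}{2555679}$ ($k = \left(-300 - 8309\right) + \left(\frac{40 - 17}{-2787} - \frac{5660}{-5502}\right) = -8609 + \left(23 \left(- \frac{1}{2787}\right) - - \frac{2830}{2751}\right) = -8609 + \left(- \frac{23}{2787} + \frac{2830}{2751}\right) = -8609 + \frac{2607979}{2555679} = - \frac{21999232532}{2555679} \approx -8608.0$)
$M{\left(w,c \right)} = - 4 w + 4 c$ ($M{\left(w,c \right)} = 4 \left(c - w\right) = - 4 w + 4 c$)
$\left(41476 + k\right) \left(16992 + M{\left(74,-53 + 109 \right)}\right) = \left(41476 - \frac{21999232532}{2555679}\right) \left(16992 + \left(\left(-4\right) 74 + 4 \left(-53 + 109\right)\right)\right) = \frac{84000109672 \left(16992 + \left(-296 + 4 \cdot 56\right)\right)}{2555679} = \frac{84000109672 \left(16992 + \left(-296 + 224\right)\right)}{2555679} = \frac{84000109672 \left(16992 - 72\right)}{2555679} = \frac{84000109672}{2555679} \cdot 16920 = \frac{473760618550080}{851893}$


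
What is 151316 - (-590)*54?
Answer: 183176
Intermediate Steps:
151316 - (-590)*54 = 151316 - 1*(-31860) = 151316 + 31860 = 183176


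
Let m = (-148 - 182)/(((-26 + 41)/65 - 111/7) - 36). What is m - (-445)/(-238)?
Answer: 842755/186354 ≈ 4.5223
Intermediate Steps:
m = 5005/783 (m = -330/((15*(1/65) - 111*⅐) - 36) = -330/((3/13 - 111/7) - 36) = -330/(-1422/91 - 36) = -330/(-4698/91) = -330*(-91/4698) = 5005/783 ≈ 6.3921)
m - (-445)/(-238) = 5005/783 - (-445)/(-238) = 5005/783 - (-445)*(-1)/238 = 5005/783 - 1*445/238 = 5005/783 - 445/238 = 842755/186354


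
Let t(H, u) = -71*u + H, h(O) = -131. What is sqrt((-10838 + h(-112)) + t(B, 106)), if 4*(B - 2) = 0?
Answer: I*sqrt(18493) ≈ 135.99*I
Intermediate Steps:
B = 2 (B = 2 + (1/4)*0 = 2 + 0 = 2)
t(H, u) = H - 71*u
sqrt((-10838 + h(-112)) + t(B, 106)) = sqrt((-10838 - 131) + (2 - 71*106)) = sqrt(-10969 + (2 - 7526)) = sqrt(-10969 - 7524) = sqrt(-18493) = I*sqrt(18493)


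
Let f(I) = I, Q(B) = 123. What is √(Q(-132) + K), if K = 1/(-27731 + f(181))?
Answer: √3734291198/5510 ≈ 11.091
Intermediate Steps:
K = -1/27550 (K = 1/(-27731 + 181) = 1/(-27550) = -1/27550 ≈ -3.6298e-5)
√(Q(-132) + K) = √(123 - 1/27550) = √(3388649/27550) = √3734291198/5510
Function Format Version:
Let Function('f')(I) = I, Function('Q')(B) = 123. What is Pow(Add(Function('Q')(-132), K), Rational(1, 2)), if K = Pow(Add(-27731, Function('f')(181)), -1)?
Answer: Mul(Rational(1, 5510), Pow(3734291198, Rational(1, 2))) ≈ 11.091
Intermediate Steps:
K = Rational(-1, 27550) (K = Pow(Add(-27731, 181), -1) = Pow(-27550, -1) = Rational(-1, 27550) ≈ -3.6298e-5)
Pow(Add(Function('Q')(-132), K), Rational(1, 2)) = Pow(Add(123, Rational(-1, 27550)), Rational(1, 2)) = Pow(Rational(3388649, 27550), Rational(1, 2)) = Mul(Rational(1, 5510), Pow(3734291198, Rational(1, 2)))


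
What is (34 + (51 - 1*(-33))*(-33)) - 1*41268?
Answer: -44006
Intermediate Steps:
(34 + (51 - 1*(-33))*(-33)) - 1*41268 = (34 + (51 + 33)*(-33)) - 41268 = (34 + 84*(-33)) - 41268 = (34 - 2772) - 41268 = -2738 - 41268 = -44006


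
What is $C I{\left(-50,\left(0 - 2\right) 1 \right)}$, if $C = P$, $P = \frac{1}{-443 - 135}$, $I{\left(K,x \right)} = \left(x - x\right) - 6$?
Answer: $\frac{3}{289} \approx 0.010381$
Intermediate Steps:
$I{\left(K,x \right)} = -6$ ($I{\left(K,x \right)} = 0 - 6 = -6$)
$P = - \frac{1}{578}$ ($P = \frac{1}{-578} = - \frac{1}{578} \approx -0.0017301$)
$C = - \frac{1}{578} \approx -0.0017301$
$C I{\left(-50,\left(0 - 2\right) 1 \right)} = \left(- \frac{1}{578}\right) \left(-6\right) = \frac{3}{289}$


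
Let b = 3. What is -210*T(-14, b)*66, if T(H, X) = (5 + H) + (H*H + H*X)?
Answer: -2009700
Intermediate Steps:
T(H, X) = 5 + H + H² + H*X (T(H, X) = (5 + H) + (H² + H*X) = 5 + H + H² + H*X)
-210*T(-14, b)*66 = -210*(5 - 14 + (-14)² - 14*3)*66 = -210*(5 - 14 + 196 - 42)*66 = -210*145*66 = -30450*66 = -2009700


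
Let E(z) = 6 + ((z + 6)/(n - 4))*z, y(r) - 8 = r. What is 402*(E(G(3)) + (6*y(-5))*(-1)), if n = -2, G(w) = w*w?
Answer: -13869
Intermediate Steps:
G(w) = w²
y(r) = 8 + r
E(z) = 6 + z*(-1 - z/6) (E(z) = 6 + ((z + 6)/(-2 - 4))*z = 6 + ((6 + z)/(-6))*z = 6 + ((6 + z)*(-⅙))*z = 6 + (-1 - z/6)*z = 6 + z*(-1 - z/6))
402*(E(G(3)) + (6*y(-5))*(-1)) = 402*((6 - 1*3² - (3²)²/6) + (6*(8 - 5))*(-1)) = 402*((6 - 1*9 - ⅙*9²) + (6*3)*(-1)) = 402*((6 - 9 - ⅙*81) + 18*(-1)) = 402*((6 - 9 - 27/2) - 18) = 402*(-33/2 - 18) = 402*(-69/2) = -13869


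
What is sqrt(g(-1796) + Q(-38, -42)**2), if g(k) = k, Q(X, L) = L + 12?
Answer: 8*I*sqrt(14) ≈ 29.933*I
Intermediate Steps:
Q(X, L) = 12 + L
sqrt(g(-1796) + Q(-38, -42)**2) = sqrt(-1796 + (12 - 42)**2) = sqrt(-1796 + (-30)**2) = sqrt(-1796 + 900) = sqrt(-896) = 8*I*sqrt(14)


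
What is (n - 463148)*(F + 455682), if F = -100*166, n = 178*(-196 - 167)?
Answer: -231730794484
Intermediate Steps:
n = -64614 (n = 178*(-363) = -64614)
F = -16600
(n - 463148)*(F + 455682) = (-64614 - 463148)*(-16600 + 455682) = -527762*439082 = -231730794484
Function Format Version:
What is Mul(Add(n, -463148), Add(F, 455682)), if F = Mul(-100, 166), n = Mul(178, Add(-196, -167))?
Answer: -231730794484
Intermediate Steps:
n = -64614 (n = Mul(178, -363) = -64614)
F = -16600
Mul(Add(n, -463148), Add(F, 455682)) = Mul(Add(-64614, -463148), Add(-16600, 455682)) = Mul(-527762, 439082) = -231730794484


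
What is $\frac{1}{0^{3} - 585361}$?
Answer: $- \frac{1}{585361} \approx -1.7083 \cdot 10^{-6}$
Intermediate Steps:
$\frac{1}{0^{3} - 585361} = \frac{1}{0 - 585361} = \frac{1}{-585361} = - \frac{1}{585361}$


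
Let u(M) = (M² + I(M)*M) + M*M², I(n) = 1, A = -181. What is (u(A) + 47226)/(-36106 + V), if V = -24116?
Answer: 5849935/60222 ≈ 97.140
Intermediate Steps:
u(M) = M + M² + M³ (u(M) = (M² + 1*M) + M*M² = (M² + M) + M³ = (M + M²) + M³ = M + M² + M³)
(u(A) + 47226)/(-36106 + V) = (-181*(1 - 181 + (-181)²) + 47226)/(-36106 - 24116) = (-181*(1 - 181 + 32761) + 47226)/(-60222) = (-181*32581 + 47226)*(-1/60222) = (-5897161 + 47226)*(-1/60222) = -5849935*(-1/60222) = 5849935/60222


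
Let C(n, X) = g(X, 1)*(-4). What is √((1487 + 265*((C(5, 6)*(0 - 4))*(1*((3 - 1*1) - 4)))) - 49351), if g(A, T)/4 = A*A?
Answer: 2*I*√317246 ≈ 1126.5*I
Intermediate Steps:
g(A, T) = 4*A² (g(A, T) = 4*(A*A) = 4*A²)
C(n, X) = -16*X² (C(n, X) = (4*X²)*(-4) = -16*X²)
√((1487 + 265*((C(5, 6)*(0 - 4))*(1*((3 - 1*1) - 4)))) - 49351) = √((1487 + 265*(((-16*6²)*(0 - 4))*(1*((3 - 1*1) - 4)))) - 49351) = √((1487 + 265*((-16*36*(-4))*(1*((3 - 1) - 4)))) - 49351) = √((1487 + 265*((-576*(-4))*(1*(2 - 4)))) - 49351) = √((1487 + 265*(2304*(1*(-2)))) - 49351) = √((1487 + 265*(2304*(-2))) - 49351) = √((1487 + 265*(-4608)) - 49351) = √((1487 - 1221120) - 49351) = √(-1219633 - 49351) = √(-1268984) = 2*I*√317246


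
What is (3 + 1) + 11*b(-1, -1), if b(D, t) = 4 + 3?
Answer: 81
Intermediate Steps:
b(D, t) = 7
(3 + 1) + 11*b(-1, -1) = (3 + 1) + 11*7 = 4 + 77 = 81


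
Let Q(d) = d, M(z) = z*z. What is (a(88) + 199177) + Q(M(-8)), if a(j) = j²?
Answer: 206985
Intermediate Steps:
M(z) = z²
(a(88) + 199177) + Q(M(-8)) = (88² + 199177) + (-8)² = (7744 + 199177) + 64 = 206921 + 64 = 206985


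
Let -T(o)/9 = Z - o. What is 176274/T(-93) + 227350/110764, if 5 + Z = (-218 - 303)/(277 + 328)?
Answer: -650257838135/2919683658 ≈ -222.72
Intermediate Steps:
Z = -3546/605 (Z = -5 + (-218 - 303)/(277 + 328) = -5 - 521/605 = -3546/605 ≈ -5.8612)
T(o) = 31914/605 + 9*o (T(o) = -9*(-3546/605 - o) = 31914/605 + 9*o)
176274/T(-93) + 227350/110764 = 176274/(31914/605 + 9*(-93)) + 227350/110764 = 176274/(31914/605 - 837) + 227350*(1/110764) = 176274/(-474471/605) + 113675/55382 = 176274*(-605/474471) + 113675/55382 = -11849530/52719 + 113675/55382 = -650257838135/2919683658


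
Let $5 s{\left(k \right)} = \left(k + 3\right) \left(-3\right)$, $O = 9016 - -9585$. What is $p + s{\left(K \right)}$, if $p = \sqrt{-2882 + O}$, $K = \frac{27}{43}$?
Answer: $- \frac{468}{215} + \sqrt{15719} \approx 123.2$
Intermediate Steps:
$K = \frac{27}{43}$ ($K = 27 \cdot \frac{1}{43} = \frac{27}{43} \approx 0.62791$)
$O = 18601$ ($O = 9016 + 9585 = 18601$)
$s{\left(k \right)} = - \frac{9}{5} - \frac{3 k}{5}$ ($s{\left(k \right)} = \frac{\left(k + 3\right) \left(-3\right)}{5} = \frac{\left(3 + k\right) \left(-3\right)}{5} = \frac{-9 - 3 k}{5} = - \frac{9}{5} - \frac{3 k}{5}$)
$p = \sqrt{15719}$ ($p = \sqrt{-2882 + 18601} = \sqrt{15719} \approx 125.38$)
$p + s{\left(K \right)} = \sqrt{15719} - \frac{468}{215} = - \frac{468}{215} + \sqrt{15719}$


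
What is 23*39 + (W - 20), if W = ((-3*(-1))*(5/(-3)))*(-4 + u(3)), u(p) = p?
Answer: 882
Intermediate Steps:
W = 5 (W = ((-3*(-1))*(5/(-3)))*(-4 + 3) = (3*(5*(-⅓)))*(-1) = (3*(-5/3))*(-1) = -5*(-1) = 5)
23*39 + (W - 20) = 23*39 + (5 - 20) = 897 - 15 = 882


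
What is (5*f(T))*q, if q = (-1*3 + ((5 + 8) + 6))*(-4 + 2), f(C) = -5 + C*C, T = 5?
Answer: -3200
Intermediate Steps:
f(C) = -5 + C²
q = -32 (q = (-3 + (13 + 6))*(-2) = (-3 + 19)*(-2) = 16*(-2) = -32)
(5*f(T))*q = (5*(-5 + 5²))*(-32) = (5*(-5 + 25))*(-32) = (5*20)*(-32) = 100*(-32) = -3200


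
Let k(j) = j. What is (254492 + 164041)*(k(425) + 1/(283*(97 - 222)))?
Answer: 6292381653342/35375 ≈ 1.7788e+8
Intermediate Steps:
(254492 + 164041)*(k(425) + 1/(283*(97 - 222))) = (254492 + 164041)*(425 + 1/(283*(97 - 222))) = 418533*(425 + 1/(283*(-125))) = 418533*(425 + 1/(-35375)) = 418533*(425 - 1/35375) = 418533*(15034374/35375) = 6292381653342/35375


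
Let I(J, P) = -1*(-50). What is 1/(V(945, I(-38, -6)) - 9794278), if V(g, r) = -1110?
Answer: -1/9795388 ≈ -1.0209e-7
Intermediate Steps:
I(J, P) = 50
1/(V(945, I(-38, -6)) - 9794278) = 1/(-1110 - 9794278) = 1/(-9795388) = -1/9795388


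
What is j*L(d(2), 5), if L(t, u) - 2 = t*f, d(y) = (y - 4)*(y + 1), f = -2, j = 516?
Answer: 7224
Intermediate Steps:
d(y) = (1 + y)*(-4 + y) (d(y) = (-4 + y)*(1 + y) = (1 + y)*(-4 + y))
L(t, u) = 2 - 2*t (L(t, u) = 2 + t*(-2) = 2 - 2*t)
j*L(d(2), 5) = 516*(2 - 2*(-4 + 2**2 - 3*2)) = 516*(2 - 2*(-4 + 4 - 6)) = 516*(2 - 2*(-6)) = 516*(2 + 12) = 516*14 = 7224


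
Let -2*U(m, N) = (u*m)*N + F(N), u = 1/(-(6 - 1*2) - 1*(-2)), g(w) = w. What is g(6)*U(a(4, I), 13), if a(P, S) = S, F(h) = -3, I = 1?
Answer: 57/2 ≈ 28.500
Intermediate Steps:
u = -½ (u = 1/(-(6 - 2) + 2) = 1/(-1*4 + 2) = 1/(-4 + 2) = 1/(-2) = -½ ≈ -0.50000)
U(m, N) = 3/2 + N*m/4 (U(m, N) = -((-m/2)*N - 3)/2 = -(-N*m/2 - 3)/2 = -(-3 - N*m/2)/2 = 3/2 + N*m/4)
g(6)*U(a(4, I), 13) = 6*(3/2 + (¼)*13*1) = 6*(3/2 + 13/4) = 6*(19/4) = 57/2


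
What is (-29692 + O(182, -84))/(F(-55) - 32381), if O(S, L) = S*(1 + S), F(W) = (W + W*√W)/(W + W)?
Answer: -117023127/1048496794 - 1807*I*√55/1048496794 ≈ -0.11161 - 1.2781e-5*I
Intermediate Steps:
F(W) = (W + W^(3/2))/(2*W) (F(W) = (W + W^(3/2))/((2*W)) = (W + W^(3/2))*(1/(2*W)) = (W + W^(3/2))/(2*W))
(-29692 + O(182, -84))/(F(-55) - 32381) = (-29692 + 182*(1 + 182))/((½ + √(-55)/2) - 32381) = (-29692 + 182*183)/((½ + (I*√55)/2) - 32381) = (-29692 + 33306)/((½ + I*√55/2) - 32381) = 3614/(-64761/2 + I*√55/2)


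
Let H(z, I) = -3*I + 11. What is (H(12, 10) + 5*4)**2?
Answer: 1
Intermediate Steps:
H(z, I) = 11 - 3*I
(H(12, 10) + 5*4)**2 = ((11 - 3*10) + 5*4)**2 = ((11 - 30) + 20)**2 = (-19 + 20)**2 = 1**2 = 1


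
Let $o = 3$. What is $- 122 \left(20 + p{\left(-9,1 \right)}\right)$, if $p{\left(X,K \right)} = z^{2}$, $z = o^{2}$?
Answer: $-12322$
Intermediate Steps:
$z = 9$ ($z = 3^{2} = 9$)
$p{\left(X,K \right)} = 81$ ($p{\left(X,K \right)} = 9^{2} = 81$)
$- 122 \left(20 + p{\left(-9,1 \right)}\right) = - 122 \left(20 + 81\right) = \left(-122\right) 101 = -12322$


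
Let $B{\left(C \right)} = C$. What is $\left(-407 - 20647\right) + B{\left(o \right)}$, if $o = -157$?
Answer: $-21211$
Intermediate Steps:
$\left(-407 - 20647\right) + B{\left(o \right)} = \left(-407 - 20647\right) - 157 = -21054 - 157 = -21211$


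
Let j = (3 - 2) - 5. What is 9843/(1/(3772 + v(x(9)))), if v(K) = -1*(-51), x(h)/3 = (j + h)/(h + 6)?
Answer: 37629789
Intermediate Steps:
j = -4 (j = 1 - 5 = -4)
x(h) = 3*(-4 + h)/(6 + h) (x(h) = 3*((-4 + h)/(h + 6)) = 3*((-4 + h)/(6 + h)) = 3*(-4 + h)/(6 + h))
v(K) = 51
9843/(1/(3772 + v(x(9)))) = 9843/(1/(3772 + 51)) = 9843/(1/3823) = 9843*3823 = 37629789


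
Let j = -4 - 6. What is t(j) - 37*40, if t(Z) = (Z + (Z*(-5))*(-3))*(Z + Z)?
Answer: 1720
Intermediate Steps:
j = -10
t(Z) = 32*Z² (t(Z) = (Z - 5*Z*(-3))*(2*Z) = (Z + 15*Z)*(2*Z) = (16*Z)*(2*Z) = 32*Z²)
t(j) - 37*40 = 32*(-10)² - 37*40 = 32*100 - 1480 = 3200 - 1480 = 1720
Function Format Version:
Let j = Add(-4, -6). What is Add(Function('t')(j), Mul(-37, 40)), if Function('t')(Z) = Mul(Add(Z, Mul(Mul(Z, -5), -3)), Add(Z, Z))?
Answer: 1720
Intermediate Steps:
j = -10
Function('t')(Z) = Mul(32, Pow(Z, 2)) (Function('t')(Z) = Mul(Add(Z, Mul(Mul(-5, Z), -3)), Mul(2, Z)) = Mul(Add(Z, Mul(15, Z)), Mul(2, Z)) = Mul(Mul(16, Z), Mul(2, Z)) = Mul(32, Pow(Z, 2)))
Add(Function('t')(j), Mul(-37, 40)) = Add(Mul(32, Pow(-10, 2)), Mul(-37, 40)) = Add(Mul(32, 100), -1480) = Add(3200, -1480) = 1720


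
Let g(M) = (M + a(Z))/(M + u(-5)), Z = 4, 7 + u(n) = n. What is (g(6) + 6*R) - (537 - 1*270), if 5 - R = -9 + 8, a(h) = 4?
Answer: -698/3 ≈ -232.67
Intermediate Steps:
u(n) = -7 + n
g(M) = (4 + M)/(-12 + M) (g(M) = (M + 4)/(M + (-7 - 5)) = (4 + M)/(M - 12) = (4 + M)/(-12 + M))
R = 6 (R = 5 - (-9 + 8) = 5 - 1*(-1) = 5 + 1 = 6)
(g(6) + 6*R) - (537 - 1*270) = ((4 + 6)/(-12 + 6) + 6*6) - (537 - 1*270) = (10/(-6) + 36) - (537 - 270) = (-⅙*10 + 36) - 1*267 = (-5/3 + 36) - 267 = 103/3 - 267 = -698/3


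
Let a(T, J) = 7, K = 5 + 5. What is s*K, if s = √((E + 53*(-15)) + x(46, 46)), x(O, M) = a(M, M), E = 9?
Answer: 10*I*√779 ≈ 279.11*I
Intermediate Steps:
K = 10
x(O, M) = 7
s = I*√779 (s = √((9 + 53*(-15)) + 7) = √((9 - 795) + 7) = √(-786 + 7) = √(-779) = I*√779 ≈ 27.911*I)
s*K = (I*√779)*10 = 10*I*√779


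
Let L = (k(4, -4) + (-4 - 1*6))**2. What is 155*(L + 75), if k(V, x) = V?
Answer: 17205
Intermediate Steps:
L = 36 (L = (4 + (-4 - 1*6))**2 = (4 + (-4 - 6))**2 = (4 - 10)**2 = (-6)**2 = 36)
155*(L + 75) = 155*(36 + 75) = 155*111 = 17205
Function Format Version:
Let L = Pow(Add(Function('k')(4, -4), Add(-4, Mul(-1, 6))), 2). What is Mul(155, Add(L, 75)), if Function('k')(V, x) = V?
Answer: 17205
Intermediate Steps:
L = 36 (L = Pow(Add(4, Add(-4, Mul(-1, 6))), 2) = Pow(Add(4, Add(-4, -6)), 2) = Pow(Add(4, -10), 2) = Pow(-6, 2) = 36)
Mul(155, Add(L, 75)) = Mul(155, Add(36, 75)) = Mul(155, 111) = 17205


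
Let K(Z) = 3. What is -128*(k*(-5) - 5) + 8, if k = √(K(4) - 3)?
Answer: 648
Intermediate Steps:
k = 0 (k = √(3 - 3) = √0 = 0)
-128*(k*(-5) - 5) + 8 = -128*(0*(-5) - 5) + 8 = -128*(0 - 5) + 8 = -128*(-5) + 8 = 640 + 8 = 648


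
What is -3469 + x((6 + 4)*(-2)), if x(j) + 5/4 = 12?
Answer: -13833/4 ≈ -3458.3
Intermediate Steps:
x(j) = 43/4 (x(j) = -5/4 + 12 = 43/4)
-3469 + x((6 + 4)*(-2)) = -3469 + 43/4 = -13833/4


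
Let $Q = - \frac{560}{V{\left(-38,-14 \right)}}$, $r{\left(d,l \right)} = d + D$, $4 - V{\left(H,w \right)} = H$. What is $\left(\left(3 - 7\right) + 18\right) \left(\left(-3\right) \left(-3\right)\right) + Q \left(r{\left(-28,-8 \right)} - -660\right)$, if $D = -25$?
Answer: $- \frac{23902}{3} \approx -7967.3$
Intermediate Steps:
$V{\left(H,w \right)} = 4 - H$
$r{\left(d,l \right)} = -25 + d$ ($r{\left(d,l \right)} = d - 25 = -25 + d$)
$Q = - \frac{40}{3}$ ($Q = - \frac{560}{4 - -38} = - \frac{560}{4 + 38} = - \frac{560}{42} = \left(-560\right) \frac{1}{42} = - \frac{40}{3} \approx -13.333$)
$\left(\left(3 - 7\right) + 18\right) \left(\left(-3\right) \left(-3\right)\right) + Q \left(r{\left(-28,-8 \right)} - -660\right) = \left(\left(3 - 7\right) + 18\right) \left(\left(-3\right) \left(-3\right)\right) - \frac{40 \left(\left(-25 - 28\right) - -660\right)}{3} = \left(\left(3 - 7\right) + 18\right) 9 - \frac{40 \left(-53 + 660\right)}{3} = \left(-4 + 18\right) 9 - \frac{24280}{3} = 14 \cdot 9 - \frac{24280}{3} = 126 - \frac{24280}{3} = - \frac{23902}{3}$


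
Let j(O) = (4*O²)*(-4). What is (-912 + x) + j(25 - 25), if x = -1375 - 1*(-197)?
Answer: -2090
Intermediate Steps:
j(O) = -16*O²
x = -1178 (x = -1375 + 197 = -1178)
(-912 + x) + j(25 - 25) = (-912 - 1178) - 16*(25 - 25)² = -2090 - 16*0² = -2090 - 16*0 = -2090 + 0 = -2090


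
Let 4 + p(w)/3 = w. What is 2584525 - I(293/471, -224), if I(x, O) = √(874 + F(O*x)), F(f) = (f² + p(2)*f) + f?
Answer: 2584525 - √4656011818/471 ≈ 2.5844e+6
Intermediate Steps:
p(w) = -12 + 3*w
F(f) = f² - 5*f (F(f) = (f² + (-12 + 3*2)*f) + f = (f² + (-12 + 6)*f) + f = (f² - 6*f) + f = f² - 5*f)
I(x, O) = √(874 + O*x*(-5 + O*x)) (I(x, O) = √(874 + (O*x)*(-5 + O*x)) = √(874 + O*x*(-5 + O*x)))
2584525 - I(293/471, -224) = 2584525 - √(874 - 224*293/471*(-5 - 65632/471)) = 2584525 - √(874 - 224*293/471*(-67987/471)) = 2584525 - √(874 + 4462122784/221841) = 2584525 - √(4656011818/221841) = 2584525 - √4656011818/471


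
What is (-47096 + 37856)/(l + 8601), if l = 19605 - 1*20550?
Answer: -35/29 ≈ -1.2069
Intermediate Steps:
l = -945 (l = 19605 - 20550 = -945)
(-47096 + 37856)/(l + 8601) = (-47096 + 37856)/(-945 + 8601) = -9240/7656 = -9240*1/7656 = -35/29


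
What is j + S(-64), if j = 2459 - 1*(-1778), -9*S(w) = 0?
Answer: 4237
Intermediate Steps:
S(w) = 0 (S(w) = -1/9*0 = 0)
j = 4237 (j = 2459 + 1778 = 4237)
j + S(-64) = 4237 + 0 = 4237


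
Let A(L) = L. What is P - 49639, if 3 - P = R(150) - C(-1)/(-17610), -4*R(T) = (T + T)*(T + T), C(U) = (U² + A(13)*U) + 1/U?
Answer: -477864947/17610 ≈ -27136.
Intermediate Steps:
C(U) = 1/U + U² + 13*U (C(U) = (U² + 13*U) + 1/U = 1/U + U² + 13*U)
R(T) = -T² (R(T) = -(T + T)*(T + T)/4 = -2*T*2*T/4 = -T²)
P = 396277843/17610 (P = 3 - (-1*150² - (1 + (-1)²*(13 - 1))/(-1)/(-17610)) = 3 - (-1*22500 - (-(1 + 1*12))*(-1)/17610) = 3 - (-22500 - (-(1 + 12))*(-1)/17610) = 3 - (-22500 - (-1*13)*(-1)/17610) = 3 - (-22500 - (-13)*(-1)/17610) = 3 - (-22500 - 1*13/17610) = 3 - (-22500 - 13/17610) = 3 - 1*(-396225013/17610) = 3 + 396225013/17610 = 396277843/17610 ≈ 22503.)
P - 49639 = 396277843/17610 - 49639 = -477864947/17610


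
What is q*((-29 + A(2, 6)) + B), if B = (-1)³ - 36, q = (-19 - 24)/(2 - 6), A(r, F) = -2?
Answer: -731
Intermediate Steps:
q = 43/4 (q = -43/(-4) = -43*(-¼) = 43/4 ≈ 10.750)
B = -37 (B = -1 - 36 = -37)
q*((-29 + A(2, 6)) + B) = 43*((-29 - 2) - 37)/4 = 43*(-31 - 37)/4 = (43/4)*(-68) = -731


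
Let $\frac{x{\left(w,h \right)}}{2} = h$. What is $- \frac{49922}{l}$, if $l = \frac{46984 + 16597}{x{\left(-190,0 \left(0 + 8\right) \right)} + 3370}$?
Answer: $- \frac{168237140}{63581} \approx -2646.0$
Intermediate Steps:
$x{\left(w,h \right)} = 2 h$
$l = \frac{63581}{3370}$ ($l = \frac{46984 + 16597}{2 \cdot 0 \left(0 + 8\right) + 3370} = \frac{63581}{2 \cdot 0 \cdot 8 + 3370} = \frac{63581}{2 \cdot 0 + 3370} = \frac{63581}{0 + 3370} = \frac{63581}{3370} \approx 18.867$)
$- \frac{49922}{l} = - \frac{49922}{\frac{63581}{3370}} = \left(-49922\right) \frac{3370}{63581} = - \frac{168237140}{63581}$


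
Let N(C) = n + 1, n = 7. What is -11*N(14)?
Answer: -88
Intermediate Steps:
N(C) = 8 (N(C) = 7 + 1 = 8)
-11*N(14) = -11*8 = -88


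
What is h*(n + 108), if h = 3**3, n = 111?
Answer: 5913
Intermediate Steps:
h = 27
h*(n + 108) = 27*(111 + 108) = 27*219 = 5913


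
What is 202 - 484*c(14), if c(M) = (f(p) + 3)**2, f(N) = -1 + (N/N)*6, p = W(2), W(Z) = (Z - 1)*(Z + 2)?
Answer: -30774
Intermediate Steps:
W(Z) = (-1 + Z)*(2 + Z)
p = 4 (p = -2 + 2 + 2**2 = -2 + 2 + 4 = 4)
f(N) = 5 (f(N) = -1 + 1*6 = -1 + 6 = 5)
c(M) = 64 (c(M) = (5 + 3)**2 = 8**2 = 64)
202 - 484*c(14) = 202 - 484*64 = 202 - 30976 = -30774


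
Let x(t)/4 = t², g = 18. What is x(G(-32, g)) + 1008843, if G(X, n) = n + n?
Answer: 1014027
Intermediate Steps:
G(X, n) = 2*n
x(t) = 4*t²
x(G(-32, g)) + 1008843 = 4*(2*18)² + 1008843 = 4*36² + 1008843 = 4*1296 + 1008843 = 5184 + 1008843 = 1014027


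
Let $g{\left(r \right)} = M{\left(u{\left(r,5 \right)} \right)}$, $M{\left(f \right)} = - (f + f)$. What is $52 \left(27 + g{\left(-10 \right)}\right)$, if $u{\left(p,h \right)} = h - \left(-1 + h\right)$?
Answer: $1300$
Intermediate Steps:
$u{\left(p,h \right)} = 1$
$M{\left(f \right)} = - 2 f$
$g{\left(r \right)} = -2$ ($g{\left(r \right)} = \left(-2\right) 1 = -2$)
$52 \left(27 + g{\left(-10 \right)}\right) = 52 \left(27 - 2\right) = 52 \cdot 25 = 1300$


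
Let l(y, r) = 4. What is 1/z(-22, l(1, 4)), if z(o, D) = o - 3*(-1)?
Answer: -1/19 ≈ -0.052632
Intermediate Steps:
z(o, D) = 3 + o (z(o, D) = o + 3 = 3 + o)
1/z(-22, l(1, 4)) = 1/(3 - 22) = 1/(-19) = -1/19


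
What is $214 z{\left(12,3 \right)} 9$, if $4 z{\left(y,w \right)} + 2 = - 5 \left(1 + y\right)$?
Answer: $- \frac{64521}{2} \approx -32261.0$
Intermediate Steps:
$z{\left(y,w \right)} = - \frac{7}{4} - \frac{5 y}{4}$ ($z{\left(y,w \right)} = - \frac{1}{2} + \frac{\left(-5\right) \left(1 + y\right)}{4} = - \frac{1}{2} + \frac{-5 - 5 y}{4} = - \frac{1}{2} - \left(\frac{5}{4} + \frac{5 y}{4}\right) = - \frac{7}{4} - \frac{5 y}{4}$)
$214 z{\left(12,3 \right)} 9 = 214 \left(- \frac{7}{4} - 15\right) 9 = 214 \left(- \frac{67}{4}\right) 9 = \left(- \frac{7169}{2}\right) 9 = - \frac{64521}{2}$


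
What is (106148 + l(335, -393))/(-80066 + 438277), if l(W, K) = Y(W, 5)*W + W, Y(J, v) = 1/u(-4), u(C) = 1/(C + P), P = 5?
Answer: 106818/358211 ≈ 0.29820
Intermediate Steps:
u(C) = 1/(5 + C) (u(C) = 1/(C + 5) = 1/(5 + C))
Y(J, v) = 1 (Y(J, v) = 1/(1/(5 - 4)) = 1/(1/1) = 1/1 = 1)
l(W, K) = 2*W (l(W, K) = 1*W + W = W + W = 2*W)
(106148 + l(335, -393))/(-80066 + 438277) = (106148 + 2*335)/(-80066 + 438277) = (106148 + 670)/358211 = 106818*(1/358211) = 106818/358211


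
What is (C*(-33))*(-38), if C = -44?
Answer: -55176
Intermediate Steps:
(C*(-33))*(-38) = -44*(-33)*(-38) = 1452*(-38) = -55176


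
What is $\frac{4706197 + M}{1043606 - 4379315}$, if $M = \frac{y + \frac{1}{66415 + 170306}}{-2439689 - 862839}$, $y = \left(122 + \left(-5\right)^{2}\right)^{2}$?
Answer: $- \frac{1839600002857684723}{1303891506127768896} \approx -1.4109$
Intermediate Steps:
$y = 21609$ ($y = \left(122 + 25\right)^{2} = 147^{2} = 21609$)
$M = - \frac{2557652045}{390888865344}$ ($M = \frac{21609 + \frac{1}{66415 + 170306}}{-2439689 - 862839} = \frac{21609 + \frac{1}{236721}}{-3302528} = \left(21609 + \frac{1}{236721}\right) \left(- \frac{1}{3302528}\right) = \frac{5115304090}{236721} \left(- \frac{1}{3302528}\right) = - \frac{2557652045}{390888865344} \approx -0.0065432$)
$\frac{4706197 + M}{1043606 - 4379315} = \frac{4706197 - \frac{2557652045}{390888865344}}{1043606 - 4379315} = \frac{1839600002857684723}{390888865344 \left(-3335709\right)} = \frac{1839600002857684723}{390888865344} \left(- \frac{1}{3335709}\right) = - \frac{1839600002857684723}{1303891506127768896}$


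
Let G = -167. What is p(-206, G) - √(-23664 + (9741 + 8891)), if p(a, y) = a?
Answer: -206 - 2*I*√1258 ≈ -206.0 - 70.937*I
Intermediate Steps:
p(-206, G) - √(-23664 + (9741 + 8891)) = -206 - √(-23664 + (9741 + 8891)) = -206 - √(-23664 + 18632) = -206 - √(-5032) = -206 - 2*I*√1258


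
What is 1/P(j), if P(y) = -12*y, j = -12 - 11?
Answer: 1/276 ≈ 0.0036232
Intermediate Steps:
j = -23
1/P(j) = 1/(-12*(-23)) = 1/276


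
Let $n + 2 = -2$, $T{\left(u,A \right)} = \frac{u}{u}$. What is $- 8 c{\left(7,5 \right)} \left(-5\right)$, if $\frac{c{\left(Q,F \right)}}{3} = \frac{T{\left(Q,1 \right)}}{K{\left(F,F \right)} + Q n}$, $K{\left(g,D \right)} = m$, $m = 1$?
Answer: $- \frac{40}{9} \approx -4.4444$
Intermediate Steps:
$T{\left(u,A \right)} = 1$
$n = -4$ ($n = -2 - 2 = -4$)
$K{\left(g,D \right)} = 1$
$c{\left(Q,F \right)} = \frac{3}{1 - 4 Q}$ ($c{\left(Q,F \right)} = 3 \cdot 1 \frac{1}{1 + Q \left(-4\right)} = 3 \cdot 1 \frac{1}{1 - 4 Q} = \frac{3}{1 - 4 Q}$)
$- 8 c{\left(7,5 \right)} \left(-5\right) = - 8 \frac{3}{1 - 28} \left(-5\right) = - 8 \frac{3}{-27} \left(-5\right) = - 8 \cdot 3 \left(- \frac{1}{27}\right) \left(-5\right) = \left(-8\right) \left(- \frac{1}{9}\right) \left(-5\right) = \frac{8}{9} \left(-5\right) = - \frac{40}{9}$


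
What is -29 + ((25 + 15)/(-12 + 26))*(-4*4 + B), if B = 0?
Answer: -523/7 ≈ -74.714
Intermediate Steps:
-29 + ((25 + 15)/(-12 + 26))*(-4*4 + B) = -29 + ((25 + 15)/(-12 + 26))*(-4*4 + 0) = -29 + (40/14)*(-16 + 0) = -29 + (40*(1/14))*(-16) = -29 + (20/7)*(-16) = -29 - 320/7 = -523/7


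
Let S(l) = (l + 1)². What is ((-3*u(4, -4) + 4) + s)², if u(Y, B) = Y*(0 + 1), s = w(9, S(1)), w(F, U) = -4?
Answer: 144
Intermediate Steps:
S(l) = (1 + l)²
s = -4
u(Y, B) = Y (u(Y, B) = Y*1 = Y)
((-3*u(4, -4) + 4) + s)² = ((-3*4 + 4) - 4)² = ((-12 + 4) - 4)² = (-8 - 4)² = (-12)² = 144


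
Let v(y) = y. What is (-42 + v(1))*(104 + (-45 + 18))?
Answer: -3157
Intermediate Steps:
(-42 + v(1))*(104 + (-45 + 18)) = (-42 + 1)*(104 + (-45 + 18)) = -41*(104 - 27) = -41*77 = -3157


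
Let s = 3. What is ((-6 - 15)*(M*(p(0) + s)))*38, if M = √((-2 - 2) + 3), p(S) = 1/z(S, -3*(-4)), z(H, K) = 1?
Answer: -3192*I ≈ -3192.0*I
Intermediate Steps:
p(S) = 1 (p(S) = 1/1 = 1)
M = I (M = √(-4 + 3) = √(-1) = I ≈ 1.0*I)
((-6 - 15)*(M*(p(0) + s)))*38 = ((-6 - 15)*(I*(1 + 3)))*38 = -21*I*4*38 = -84*I*38 = -3192*I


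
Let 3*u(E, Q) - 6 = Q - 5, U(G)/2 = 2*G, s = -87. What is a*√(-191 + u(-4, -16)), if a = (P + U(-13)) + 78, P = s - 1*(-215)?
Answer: 2156*I ≈ 2156.0*I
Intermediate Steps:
U(G) = 4*G (U(G) = 2*(2*G) = 4*G)
P = 128 (P = -87 - 1*(-215) = -87 + 215 = 128)
u(E, Q) = ⅓ + Q/3 (u(E, Q) = 2 + (Q - 5)/3 = 2 + (-5 + Q)/3 = 2 + (-5/3 + Q/3) = ⅓ + Q/3)
a = 154 (a = (128 + 4*(-13)) + 78 = (128 - 52) + 78 = 76 + 78 = 154)
a*√(-191 + u(-4, -16)) = 154*√(-191 + (⅓ + (⅓)*(-16))) = 154*√(-191 + (⅓ - 16/3)) = 154*√(-191 - 5) = 154*√(-196) = 154*(14*I) = 2156*I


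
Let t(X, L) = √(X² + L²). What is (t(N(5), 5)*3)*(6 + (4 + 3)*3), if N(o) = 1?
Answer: 81*√26 ≈ 413.02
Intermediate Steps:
t(X, L) = √(L² + X²)
(t(N(5), 5)*3)*(6 + (4 + 3)*3) = (√(5² + 1²)*3)*(6 + (4 + 3)*3) = (√(25 + 1)*3)*(6 + 7*3) = (√26*3)*(6 + 21) = (3*√26)*27 = 81*√26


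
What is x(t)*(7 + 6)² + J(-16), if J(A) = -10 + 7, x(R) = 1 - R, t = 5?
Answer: -679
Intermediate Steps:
J(A) = -3
x(t)*(7 + 6)² + J(-16) = (1 - 1*5)*(7 + 6)² - 3 = (1 - 5)*13² - 3 = -4*169 - 3 = -676 - 3 = -679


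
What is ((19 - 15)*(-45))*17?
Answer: -3060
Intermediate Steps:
((19 - 15)*(-45))*17 = (4*(-45))*17 = -180*17 = -3060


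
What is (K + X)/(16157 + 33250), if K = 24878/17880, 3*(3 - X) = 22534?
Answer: -22370687/147232860 ≈ -0.15194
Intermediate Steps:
X = -22525/3 (X = 3 - ⅓*22534 = 3 - 22534/3 = -22525/3 ≈ -7508.3)
K = 12439/8940 (K = 24878*(1/17880) = 12439/8940 ≈ 1.3914)
(K + X)/(16157 + 33250) = (12439/8940 - 22525/3)/(16157 + 33250) = -22370687/2980/49407 = -22370687/2980*1/49407 = -22370687/147232860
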